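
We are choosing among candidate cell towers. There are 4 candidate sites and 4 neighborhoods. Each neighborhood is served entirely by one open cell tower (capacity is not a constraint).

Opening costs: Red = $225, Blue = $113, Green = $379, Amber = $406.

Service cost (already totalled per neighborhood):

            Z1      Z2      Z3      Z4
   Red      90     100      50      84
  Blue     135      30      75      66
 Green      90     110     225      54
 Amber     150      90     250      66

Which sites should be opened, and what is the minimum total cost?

Open Blue only; minimum total cost 419.

For any fixed open set, each neighborhood goes to its cheapest open site; total = fixed + service.
{Blue}: Z1→Blue 135, Z2→Blue 30, Z3→Blue 75, Z4→Blue 66. Service 306; fixed 113; total 419.
{Red}: service 324 + fixed 225 = 549
{Red, Blue}: Z1→Red 90, Z2→Blue 30, Z3→Red 50, Z4→Blue 66. Service 236; fixed 338; total 574.
{Red, Blue, Green, Amber}: service 224 + fixed 1123 = 1347
No other subset beats 419.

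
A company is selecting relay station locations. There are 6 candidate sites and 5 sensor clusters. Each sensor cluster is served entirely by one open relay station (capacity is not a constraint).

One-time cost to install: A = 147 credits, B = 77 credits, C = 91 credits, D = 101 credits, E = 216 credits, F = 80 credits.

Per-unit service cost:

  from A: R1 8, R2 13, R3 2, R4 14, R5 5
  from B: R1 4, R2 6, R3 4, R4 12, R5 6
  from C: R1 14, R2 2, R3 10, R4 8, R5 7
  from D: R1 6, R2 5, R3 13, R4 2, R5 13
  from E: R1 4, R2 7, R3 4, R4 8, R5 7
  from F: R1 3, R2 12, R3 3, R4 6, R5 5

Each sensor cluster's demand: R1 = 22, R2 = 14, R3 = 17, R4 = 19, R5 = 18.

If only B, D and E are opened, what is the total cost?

Total cost: 766

Each sensor cluster is assigned to its cheapest site among the open ones.
{B, D, E}: R1→B 4·22=88, R2→D 5·14=70, R3→B 4·17=68, R4→D 2·19=38, R5→B 6·18=108. Service 372; fixed 394; total 766.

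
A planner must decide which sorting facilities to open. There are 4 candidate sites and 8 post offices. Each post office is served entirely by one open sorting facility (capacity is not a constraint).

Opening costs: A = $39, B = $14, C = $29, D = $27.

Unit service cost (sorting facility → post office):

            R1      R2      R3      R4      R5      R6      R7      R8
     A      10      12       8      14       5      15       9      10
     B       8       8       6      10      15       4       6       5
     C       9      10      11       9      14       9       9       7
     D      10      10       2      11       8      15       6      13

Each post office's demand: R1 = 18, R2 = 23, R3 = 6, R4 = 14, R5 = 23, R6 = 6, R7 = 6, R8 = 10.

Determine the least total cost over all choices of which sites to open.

Minimum total cost: 782

For any fixed open set, each post office goes to its cheapest open site; total = fixed + service.
{A, B}: R1→B 8·18=144, R2→B 8·23=184, R3→B 6·6=36, R4→B 10·14=140, R5→A 5·23=115, R6→B 4·6=24, R7→B 6·6=36, R8→B 5·10=50. Service 729; fixed 53; total 782.
{A, B, D}: service 705 + fixed 80 = 785
{A, B, C}: R1→B 8·18=144, R2→B 8·23=184, R3→B 6·6=36, R4→C 9·14=126, R5→A 5·23=115, R6→B 4·6=24, R7→B 6·6=36, R8→B 5·10=50. Service 715; fixed 82; total 797.
{A, B, C, D}: R1→B 8·18=144, R2→B 8·23=184, R3→D 2·6=12, R4→C 9·14=126, R5→A 5·23=115, R6→B 4·6=24, R7→B 6·6=36, R8→B 5·10=50. Service 691; fixed 109; total 800.
(All 15 nonempty subsets were checked; A and B is lowest.)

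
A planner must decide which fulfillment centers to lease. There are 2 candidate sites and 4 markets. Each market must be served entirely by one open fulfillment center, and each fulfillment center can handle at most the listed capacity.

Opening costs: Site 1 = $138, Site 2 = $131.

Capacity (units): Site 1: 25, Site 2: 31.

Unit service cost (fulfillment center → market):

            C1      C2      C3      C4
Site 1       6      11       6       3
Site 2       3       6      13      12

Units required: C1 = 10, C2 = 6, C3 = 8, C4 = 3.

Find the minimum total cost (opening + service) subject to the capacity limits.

Open {Site 2}: C1→Site 2 3·10=30, C2→Site 2 6·6=36, C3→Site 2 13·8=104, C4→Site 2 12·3=36.
Loads: Site 2 carries 27/31. Service 206; fixed 131; total 337.
Next best feasible plan costs 392.

Minimum total cost: 337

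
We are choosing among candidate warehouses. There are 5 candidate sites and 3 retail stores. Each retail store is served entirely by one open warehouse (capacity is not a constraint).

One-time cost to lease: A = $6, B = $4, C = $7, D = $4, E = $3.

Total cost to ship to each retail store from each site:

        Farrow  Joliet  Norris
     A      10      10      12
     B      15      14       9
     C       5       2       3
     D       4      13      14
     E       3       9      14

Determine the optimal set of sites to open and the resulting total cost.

For any fixed open set, each retail store goes to its cheapest open site; total = fixed + service.
{C}: Farrow→C 5, Joliet→C 2, Norris→C 3. Service 10; fixed 7; total 17.
{C, E}: service 8 + fixed 10 = 18
{C, D}: service 9 + fixed 11 = 20
{A, B, C, D, E}: service 8 + fixed 24 = 32
No other subset beats 17.

Open C only; minimum total cost 17.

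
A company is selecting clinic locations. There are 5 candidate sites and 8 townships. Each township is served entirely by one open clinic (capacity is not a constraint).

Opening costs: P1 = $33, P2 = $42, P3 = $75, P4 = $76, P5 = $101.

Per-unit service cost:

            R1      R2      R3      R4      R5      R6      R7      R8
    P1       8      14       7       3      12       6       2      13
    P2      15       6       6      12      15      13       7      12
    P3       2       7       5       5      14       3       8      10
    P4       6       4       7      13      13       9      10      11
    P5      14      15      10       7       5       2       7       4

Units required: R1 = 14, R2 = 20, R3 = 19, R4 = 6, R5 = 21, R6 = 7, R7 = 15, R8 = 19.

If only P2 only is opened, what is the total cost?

Each township is assigned to its cheapest site among the open ones.
{P2}: R1→P2 15·14=210, R2→P2 6·20=120, R3→P2 6·19=114, R4→P2 12·6=72, R5→P2 15·21=315, R6→P2 13·7=91, R7→P2 7·15=105, R8→P2 12·19=228. Service 1255; fixed 42; total 1297.

Total cost: 1297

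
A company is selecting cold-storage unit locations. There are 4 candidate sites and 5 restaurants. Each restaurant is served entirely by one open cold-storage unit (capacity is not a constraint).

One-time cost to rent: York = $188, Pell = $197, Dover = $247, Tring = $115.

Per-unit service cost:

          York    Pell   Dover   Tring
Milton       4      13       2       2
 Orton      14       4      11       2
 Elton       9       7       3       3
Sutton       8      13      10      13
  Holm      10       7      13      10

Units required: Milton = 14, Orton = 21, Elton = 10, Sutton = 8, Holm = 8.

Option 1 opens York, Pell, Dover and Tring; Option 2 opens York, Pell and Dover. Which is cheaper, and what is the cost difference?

Option 2 is cheaper by 73.

Option 1: {York, Pell, Dover, Tring}: Milton→Dover 2·14=28, Orton→Tring 2·21=42, Elton→Dover 3·10=30, Sutton→York 8·8=64, Holm→Pell 7·8=56. Service 220; fixed 747; total 967.
Option 2: {York, Pell, Dover}: Milton→Dover 2·14=28, Orton→Pell 4·21=84, Elton→Dover 3·10=30, Sutton→York 8·8=64, Holm→Pell 7·8=56. Service 262; fixed 632; total 894.
Difference: |967 − 894| = 73.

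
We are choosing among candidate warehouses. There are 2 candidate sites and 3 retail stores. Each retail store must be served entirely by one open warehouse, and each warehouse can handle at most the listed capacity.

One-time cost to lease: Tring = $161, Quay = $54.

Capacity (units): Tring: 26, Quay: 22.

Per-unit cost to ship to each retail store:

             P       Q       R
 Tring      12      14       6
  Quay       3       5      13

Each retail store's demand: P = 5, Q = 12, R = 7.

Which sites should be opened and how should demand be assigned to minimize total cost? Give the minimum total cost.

Open {Tring, Quay}: P→Quay 3·5=15, Q→Quay 5·12=60, R→Tring 6·7=42.
Loads: Tring carries 7/26, Quay carries 17/22. Service 117; fixed 215; total 332.
Next best feasible plan costs 377.

Minimum total cost: 332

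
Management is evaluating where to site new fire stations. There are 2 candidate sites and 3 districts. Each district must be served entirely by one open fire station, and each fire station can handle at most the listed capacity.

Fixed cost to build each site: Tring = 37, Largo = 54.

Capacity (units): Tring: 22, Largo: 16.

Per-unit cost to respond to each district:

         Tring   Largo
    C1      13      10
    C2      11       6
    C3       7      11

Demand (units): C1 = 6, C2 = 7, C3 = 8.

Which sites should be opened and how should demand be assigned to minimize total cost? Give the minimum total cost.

Minimum total cost: 248

Open {Tring}: C1→Tring 13·6=78, C2→Tring 11·7=77, C3→Tring 7·8=56.
Loads: Tring carries 21/22. Service 211; fixed 37; total 248.
Next best feasible plan costs 249.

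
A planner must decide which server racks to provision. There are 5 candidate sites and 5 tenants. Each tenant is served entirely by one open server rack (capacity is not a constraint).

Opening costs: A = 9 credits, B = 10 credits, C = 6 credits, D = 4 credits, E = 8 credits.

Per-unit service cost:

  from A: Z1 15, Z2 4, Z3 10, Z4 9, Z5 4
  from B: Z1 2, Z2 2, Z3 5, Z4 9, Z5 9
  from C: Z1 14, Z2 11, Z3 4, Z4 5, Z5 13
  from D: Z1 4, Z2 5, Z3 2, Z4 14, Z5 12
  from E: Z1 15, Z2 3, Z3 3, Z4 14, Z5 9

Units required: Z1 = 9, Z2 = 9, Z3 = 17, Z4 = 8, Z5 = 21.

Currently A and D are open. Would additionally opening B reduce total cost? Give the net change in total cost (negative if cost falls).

Current service cost with {A, D}: 262.
Adding B: each tenant re-picks its cheapest; new service cost 226, saving 36.
Extra fixed cost: 10. Net change = 10 − 36 = -26.
(Totals: 275 → 249.)

Yes — net change −26 (cost falls by 26).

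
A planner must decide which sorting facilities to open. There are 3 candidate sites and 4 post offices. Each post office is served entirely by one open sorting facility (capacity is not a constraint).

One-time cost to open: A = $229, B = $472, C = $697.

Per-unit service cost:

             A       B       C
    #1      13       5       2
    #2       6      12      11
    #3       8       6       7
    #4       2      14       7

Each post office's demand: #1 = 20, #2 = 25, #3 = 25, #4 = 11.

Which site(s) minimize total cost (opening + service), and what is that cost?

Open A only; minimum total cost 861.

For any fixed open set, each post office goes to its cheapest open site; total = fixed + service.
{A}: #1→A 13·20=260, #2→A 6·25=150, #3→A 8·25=200, #4→A 2·11=22. Service 632; fixed 229; total 861.
{A, B}: #1→B 5·20=100, #2→A 6·25=150, #3→B 6·25=150, #4→A 2·11=22. Service 422; fixed 701; total 1123.
{B}: #1→B 5·20=100, #2→B 12·25=300, #3→B 6·25=150, #4→B 14·11=154. Service 704; fixed 472; total 1176.
{A, B, C}: service 362 + fixed 1398 = 1760
No other subset beats 861.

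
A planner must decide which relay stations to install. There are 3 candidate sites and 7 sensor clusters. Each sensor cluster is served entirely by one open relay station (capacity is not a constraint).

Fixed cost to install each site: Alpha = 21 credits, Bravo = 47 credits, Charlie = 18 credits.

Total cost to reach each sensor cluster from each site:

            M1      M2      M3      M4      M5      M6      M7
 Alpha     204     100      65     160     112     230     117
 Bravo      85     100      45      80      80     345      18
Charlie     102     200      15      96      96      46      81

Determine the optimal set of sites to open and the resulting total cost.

For any fixed open set, each sensor cluster goes to its cheapest open site; total = fixed + service.
{Bravo, Charlie}: M1→Bravo 85, M2→Bravo 100, M3→Charlie 15, M4→Bravo 80, M5→Bravo 80, M6→Charlie 46, M7→Bravo 18. Service 424; fixed 65; total 489.
{Alpha, Bravo, Charlie}: service 424 + fixed 86 = 510
{Alpha, Charlie}: M1→Charlie 102, M2→Alpha 100, M3→Charlie 15, M4→Charlie 96, M5→Charlie 96, M6→Charlie 46, M7→Charlie 81. Service 536; fixed 39; total 575.
{Charlie}: service 636 + fixed 18 = 654
No other subset beats 489.

Open Bravo and Charlie; minimum total cost 489.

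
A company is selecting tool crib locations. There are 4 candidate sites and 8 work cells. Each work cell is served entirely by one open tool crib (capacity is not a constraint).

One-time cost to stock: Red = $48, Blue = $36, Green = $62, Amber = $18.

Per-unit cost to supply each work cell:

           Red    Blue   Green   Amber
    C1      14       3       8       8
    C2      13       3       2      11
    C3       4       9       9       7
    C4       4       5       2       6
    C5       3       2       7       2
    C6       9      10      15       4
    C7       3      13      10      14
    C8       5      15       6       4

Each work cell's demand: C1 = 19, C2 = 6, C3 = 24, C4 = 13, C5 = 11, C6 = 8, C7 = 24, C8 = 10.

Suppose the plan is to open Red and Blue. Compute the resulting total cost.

Total cost: 523

Each work cell is assigned to its cheapest site among the open ones.
{Red, Blue}: C1→Blue 3·19=57, C2→Blue 3·6=18, C3→Red 4·24=96, C4→Red 4·13=52, C5→Blue 2·11=22, C6→Red 9·8=72, C7→Red 3·24=72, C8→Red 5·10=50. Service 439; fixed 84; total 523.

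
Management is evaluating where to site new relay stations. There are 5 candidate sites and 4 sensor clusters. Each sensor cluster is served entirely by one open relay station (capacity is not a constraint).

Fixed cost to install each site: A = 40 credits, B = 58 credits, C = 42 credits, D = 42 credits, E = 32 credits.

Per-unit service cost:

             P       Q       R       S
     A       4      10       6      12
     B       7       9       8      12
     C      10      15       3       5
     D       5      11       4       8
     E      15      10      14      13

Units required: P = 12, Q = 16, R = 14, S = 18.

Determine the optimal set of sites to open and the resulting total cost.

Open A and C; minimum total cost 422.

For any fixed open set, each sensor cluster goes to its cheapest open site; total = fixed + service.
{A, C}: P→A 4·12=48, Q→A 10·16=160, R→C 3·14=42, S→C 5·18=90. Service 340; fixed 82; total 422.
{C, D}: P→D 5·12=60, Q→D 11·16=176, R→C 3·14=42, S→C 5·18=90. Service 368; fixed 84; total 452.
{A, C, E}: P→A 4·12=48, Q→A 10·16=160, R→C 3·14=42, S→C 5·18=90. Service 340; fixed 114; total 454.
{A, B, C, D, E}: service 324 + fixed 214 = 538
No other subset beats 422.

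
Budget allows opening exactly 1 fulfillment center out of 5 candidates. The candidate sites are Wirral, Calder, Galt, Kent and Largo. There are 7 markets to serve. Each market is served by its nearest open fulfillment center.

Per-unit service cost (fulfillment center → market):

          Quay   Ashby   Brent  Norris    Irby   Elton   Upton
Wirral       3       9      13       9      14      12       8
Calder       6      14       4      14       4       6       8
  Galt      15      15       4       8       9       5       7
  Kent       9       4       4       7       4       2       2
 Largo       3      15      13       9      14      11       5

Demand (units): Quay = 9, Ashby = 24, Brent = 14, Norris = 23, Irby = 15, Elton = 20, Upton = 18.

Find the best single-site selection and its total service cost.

Choose Kent only; total service cost 530.

With exactly 1 open, each market uses its cheapest among the chosen.
{Kent}: Quay→Kent 9·9=81, Ashby→Kent 4·24=96, Brent→Kent 4·14=56, Norris→Kent 7·23=161, Irby→Kent 4·15=60, Elton→Kent 2·20=40, Upton→Kent 2·18=36. Service cost 530.
{Calder}: service cost 1092
{Galt}: service cost 1096
Among all 5 size-1 choices, {Kent} is lowest.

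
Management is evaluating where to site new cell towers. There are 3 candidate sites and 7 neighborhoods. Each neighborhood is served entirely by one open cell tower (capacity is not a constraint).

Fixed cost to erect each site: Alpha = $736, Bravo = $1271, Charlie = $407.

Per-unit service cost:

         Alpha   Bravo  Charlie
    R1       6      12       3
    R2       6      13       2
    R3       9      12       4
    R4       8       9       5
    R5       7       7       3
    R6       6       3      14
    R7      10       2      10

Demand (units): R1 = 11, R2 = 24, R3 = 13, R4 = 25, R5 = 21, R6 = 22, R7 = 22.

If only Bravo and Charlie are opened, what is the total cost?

Each neighborhood is assigned to its cheapest site among the open ones.
{Bravo, Charlie}: R1→Charlie 3·11=33, R2→Charlie 2·24=48, R3→Charlie 4·13=52, R4→Charlie 5·25=125, R5→Charlie 3·21=63, R6→Bravo 3·22=66, R7→Bravo 2·22=44. Service 431; fixed 1678; total 2109.

Total cost: 2109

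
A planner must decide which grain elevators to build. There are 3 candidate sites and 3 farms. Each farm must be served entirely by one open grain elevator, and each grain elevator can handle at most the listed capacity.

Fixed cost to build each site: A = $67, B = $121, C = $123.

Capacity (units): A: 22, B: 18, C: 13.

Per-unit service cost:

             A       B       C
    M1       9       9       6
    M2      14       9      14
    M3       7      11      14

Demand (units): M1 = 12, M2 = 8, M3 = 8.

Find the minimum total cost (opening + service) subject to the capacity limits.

Minimum total cost: 424

Open {A, B}: M1→A 9·12=108, M2→B 9·8=72, M3→A 7·8=56.
Loads: A carries 20/22, B carries 8/18. Service 236; fixed 188; total 424.
Next best feasible plan costs 430.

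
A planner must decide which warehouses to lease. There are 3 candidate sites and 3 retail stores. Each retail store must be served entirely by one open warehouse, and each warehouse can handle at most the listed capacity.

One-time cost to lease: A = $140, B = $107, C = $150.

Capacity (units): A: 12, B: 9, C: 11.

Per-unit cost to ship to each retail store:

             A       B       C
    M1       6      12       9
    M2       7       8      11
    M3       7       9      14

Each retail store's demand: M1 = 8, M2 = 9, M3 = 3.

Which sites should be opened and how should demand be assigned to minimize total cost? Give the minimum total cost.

Open {A, B}: M1→A 6·8=48, M2→B 8·9=72, M3→A 7·3=21.
Loads: A carries 11/12, B carries 9/9. Service 141; fixed 247; total 388.
Next best feasible plan costs 427.

Minimum total cost: 388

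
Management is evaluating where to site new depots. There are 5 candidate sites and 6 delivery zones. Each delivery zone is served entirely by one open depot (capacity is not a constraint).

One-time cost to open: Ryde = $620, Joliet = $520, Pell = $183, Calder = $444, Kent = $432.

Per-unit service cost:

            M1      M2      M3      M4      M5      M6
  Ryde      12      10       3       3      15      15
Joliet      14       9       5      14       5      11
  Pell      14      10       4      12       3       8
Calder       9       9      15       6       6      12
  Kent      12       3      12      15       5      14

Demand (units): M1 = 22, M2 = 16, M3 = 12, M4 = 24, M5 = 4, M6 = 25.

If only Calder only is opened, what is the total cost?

Each delivery zone is assigned to its cheapest site among the open ones.
{Calder}: M1→Calder 9·22=198, M2→Calder 9·16=144, M3→Calder 15·12=180, M4→Calder 6·24=144, M5→Calder 6·4=24, M6→Calder 12·25=300. Service 990; fixed 444; total 1434.

Total cost: 1434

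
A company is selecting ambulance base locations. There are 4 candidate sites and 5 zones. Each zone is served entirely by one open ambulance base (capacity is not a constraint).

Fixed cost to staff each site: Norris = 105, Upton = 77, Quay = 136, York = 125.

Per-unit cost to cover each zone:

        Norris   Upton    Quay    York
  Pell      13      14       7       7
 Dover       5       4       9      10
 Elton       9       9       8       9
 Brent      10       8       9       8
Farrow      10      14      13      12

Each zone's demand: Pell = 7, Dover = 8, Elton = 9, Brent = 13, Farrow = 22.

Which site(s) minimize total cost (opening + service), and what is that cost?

For any fixed open set, each zone goes to its cheapest open site; total = fixed + service.
{Norris}: Pell→Norris 13·7=91, Dover→Norris 5·8=40, Elton→Norris 9·9=81, Brent→Norris 10·13=130, Farrow→Norris 10·22=220. Service 562; fixed 105; total 667.
{Upton}: service 623 + fixed 77 = 700
{York}: service 578 + fixed 125 = 703
{Norris, Upton, Quay, York}: Pell→Quay 7·7=49, Dover→Upton 4·8=32, Elton→Quay 8·9=72, Brent→Upton 8·13=104, Farrow→Norris 10·22=220. Service 477; fixed 443; total 920.
No other subset beats 667.

Open Norris only; minimum total cost 667.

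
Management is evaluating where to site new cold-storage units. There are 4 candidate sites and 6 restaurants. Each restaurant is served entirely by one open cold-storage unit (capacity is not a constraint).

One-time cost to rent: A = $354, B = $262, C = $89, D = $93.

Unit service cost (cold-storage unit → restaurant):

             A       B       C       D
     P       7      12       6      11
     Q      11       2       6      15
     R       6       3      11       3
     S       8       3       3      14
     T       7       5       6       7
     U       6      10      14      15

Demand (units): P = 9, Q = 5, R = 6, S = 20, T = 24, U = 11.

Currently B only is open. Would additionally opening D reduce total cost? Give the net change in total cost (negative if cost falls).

Current service cost with {B}: 426.
Adding D: each restaurant re-picks its cheapest; new service cost 417, saving 9.
Extra fixed cost: 93. Net change = 93 − 9 = 84.
(Totals: 688 → 772.)

No — net change +84 (cost rises by 84).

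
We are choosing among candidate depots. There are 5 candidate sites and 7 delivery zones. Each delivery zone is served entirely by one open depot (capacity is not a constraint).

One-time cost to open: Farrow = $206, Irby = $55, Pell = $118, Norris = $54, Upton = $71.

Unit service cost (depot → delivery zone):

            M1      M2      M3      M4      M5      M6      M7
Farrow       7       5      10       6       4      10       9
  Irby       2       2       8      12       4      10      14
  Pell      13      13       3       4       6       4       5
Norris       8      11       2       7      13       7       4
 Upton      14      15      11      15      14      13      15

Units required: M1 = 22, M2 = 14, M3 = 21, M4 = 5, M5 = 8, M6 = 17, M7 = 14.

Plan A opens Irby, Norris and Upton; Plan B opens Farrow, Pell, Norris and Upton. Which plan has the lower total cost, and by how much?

Plan A: {Irby, Norris, Upton}: M1→Irby 2·22=44, M2→Irby 2·14=28, M3→Norris 2·21=42, M4→Norris 7·5=35, M5→Irby 4·8=32, M6→Norris 7·17=119, M7→Norris 4·14=56. Service 356; fixed 180; total 536.
Plan B: {Farrow, Pell, Norris, Upton}: M1→Farrow 7·22=154, M2→Farrow 5·14=70, M3→Norris 2·21=42, M4→Pell 4·5=20, M5→Farrow 4·8=32, M6→Pell 4·17=68, M7→Norris 4·14=56. Service 442; fixed 449; total 891.
Difference: |536 − 891| = 355.

Plan A is cheaper by 355.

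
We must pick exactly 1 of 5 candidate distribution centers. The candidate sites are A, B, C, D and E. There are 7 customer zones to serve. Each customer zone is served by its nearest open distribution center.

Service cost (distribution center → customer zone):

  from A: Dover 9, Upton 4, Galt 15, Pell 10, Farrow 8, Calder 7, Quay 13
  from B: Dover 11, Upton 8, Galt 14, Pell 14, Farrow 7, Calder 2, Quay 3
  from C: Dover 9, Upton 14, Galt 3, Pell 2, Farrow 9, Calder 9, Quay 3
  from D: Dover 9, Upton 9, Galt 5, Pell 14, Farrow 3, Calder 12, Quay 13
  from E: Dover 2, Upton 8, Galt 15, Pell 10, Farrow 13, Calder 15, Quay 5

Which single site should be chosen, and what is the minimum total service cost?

Choose C only; total service cost 49.

With exactly 1 open, each customer zone uses its cheapest among the chosen.
{C}: Dover→C 9, Upton→C 14, Galt→C 3, Pell→C 2, Farrow→C 9, Calder→C 9, Quay→C 3. Service cost 49.
{B}: service cost 59
{D}: service cost 65
Among all 5 size-1 choices, {C} is lowest.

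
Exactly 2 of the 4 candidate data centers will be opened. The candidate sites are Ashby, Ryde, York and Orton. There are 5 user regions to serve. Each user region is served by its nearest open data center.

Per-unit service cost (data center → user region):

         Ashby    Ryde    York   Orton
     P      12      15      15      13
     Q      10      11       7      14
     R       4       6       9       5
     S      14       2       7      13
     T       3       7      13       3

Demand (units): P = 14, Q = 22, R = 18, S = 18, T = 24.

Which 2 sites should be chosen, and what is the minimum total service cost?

Choose Ashby and Ryde; total service cost 568.

With exactly 2 open, each user region uses its cheapest among the chosen.
{Ashby, Ryde}: P→Ashby 12·14=168, Q→Ashby 10·22=220, R→Ashby 4·18=72, S→Ryde 2·18=36, T→Ashby 3·24=72. Service cost 568.
{Ashby, York}: service cost 592
{Ryde, Orton}: service cost 622
Among all 6 size-2 choices, {Ashby, Ryde} is lowest.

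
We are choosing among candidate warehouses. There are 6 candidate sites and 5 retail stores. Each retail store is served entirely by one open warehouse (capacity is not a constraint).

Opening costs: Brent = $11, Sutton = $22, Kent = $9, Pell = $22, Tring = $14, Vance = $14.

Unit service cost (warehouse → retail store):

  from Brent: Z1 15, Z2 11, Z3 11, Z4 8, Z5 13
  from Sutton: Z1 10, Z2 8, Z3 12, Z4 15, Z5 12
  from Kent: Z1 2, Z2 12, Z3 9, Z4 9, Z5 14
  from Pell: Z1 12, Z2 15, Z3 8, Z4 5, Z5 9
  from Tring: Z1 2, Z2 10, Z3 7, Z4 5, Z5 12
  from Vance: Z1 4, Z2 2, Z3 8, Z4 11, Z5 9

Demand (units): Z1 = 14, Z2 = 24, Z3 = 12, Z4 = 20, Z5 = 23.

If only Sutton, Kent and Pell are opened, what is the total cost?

Each retail store is assigned to its cheapest site among the open ones.
{Sutton, Kent, Pell}: Z1→Kent 2·14=28, Z2→Sutton 8·24=192, Z3→Pell 8·12=96, Z4→Pell 5·20=100, Z5→Pell 9·23=207. Service 623; fixed 53; total 676.

Total cost: 676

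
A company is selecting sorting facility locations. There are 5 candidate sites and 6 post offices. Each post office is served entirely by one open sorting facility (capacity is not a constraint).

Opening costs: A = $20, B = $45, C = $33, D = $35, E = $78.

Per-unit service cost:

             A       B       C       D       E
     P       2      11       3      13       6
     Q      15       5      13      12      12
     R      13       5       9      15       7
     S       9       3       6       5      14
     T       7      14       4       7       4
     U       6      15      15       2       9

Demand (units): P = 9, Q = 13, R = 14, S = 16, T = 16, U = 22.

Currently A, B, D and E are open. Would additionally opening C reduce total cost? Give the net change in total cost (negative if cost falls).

No — net change +33 (cost rises by 33).

Current service cost with {A, B, D, E}: 309.
Adding C: each post office re-picks its cheapest; new service cost 309, saving 0.
Extra fixed cost: 33. Net change = 33 − 0 = 33.
(Totals: 487 → 520.)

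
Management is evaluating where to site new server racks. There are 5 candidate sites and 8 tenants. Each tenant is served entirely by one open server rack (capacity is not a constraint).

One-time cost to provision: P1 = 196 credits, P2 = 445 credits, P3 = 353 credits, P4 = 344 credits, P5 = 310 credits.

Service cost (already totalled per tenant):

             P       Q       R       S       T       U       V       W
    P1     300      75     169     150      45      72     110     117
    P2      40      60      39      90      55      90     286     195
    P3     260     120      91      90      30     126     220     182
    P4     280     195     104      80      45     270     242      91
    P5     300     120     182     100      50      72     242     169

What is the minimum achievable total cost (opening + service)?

Minimum total cost: 1214

For any fixed open set, each tenant goes to its cheapest open site; total = fixed + service.
{P1, P2}: P→P2 40, Q→P2 60, R→P2 39, S→P2 90, T→P1 45, U→P1 72, V→P1 110, W→P1 117. Service 573; fixed 641; total 1214.
{P1}: P→P1 300, Q→P1 75, R→P1 169, S→P1 150, T→P1 45, U→P1 72, V→P1 110, W→P1 117. Service 1038; fixed 196; total 1234.
{P2}: service 855 + fixed 445 = 1300
{P1, P2, P3, P4, P5}: P→P2 40, Q→P2 60, R→P2 39, S→P4 80, T→P3 30, U→P1 72, V→P1 110, W→P4 91. Service 522; fixed 1648; total 2170.
No other subset beats 1214.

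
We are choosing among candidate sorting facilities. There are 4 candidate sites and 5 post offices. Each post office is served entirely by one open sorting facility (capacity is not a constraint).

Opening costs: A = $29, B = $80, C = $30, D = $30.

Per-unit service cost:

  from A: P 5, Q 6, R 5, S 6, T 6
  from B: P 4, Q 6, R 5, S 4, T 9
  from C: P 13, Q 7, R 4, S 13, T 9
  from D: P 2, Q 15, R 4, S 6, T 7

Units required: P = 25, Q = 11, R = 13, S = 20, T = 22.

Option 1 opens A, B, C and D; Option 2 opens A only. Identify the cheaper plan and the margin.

Option 2 is cheaper by 12.

Option 1: {A, B, C, D}: P→D 2·25=50, Q→A 6·11=66, R→C 4·13=52, S→B 4·20=80, T→A 6·22=132. Service 380; fixed 169; total 549.
Option 2: {A}: P→A 5·25=125, Q→A 6·11=66, R→A 5·13=65, S→A 6·20=120, T→A 6·22=132. Service 508; fixed 29; total 537.
Difference: |549 − 537| = 12.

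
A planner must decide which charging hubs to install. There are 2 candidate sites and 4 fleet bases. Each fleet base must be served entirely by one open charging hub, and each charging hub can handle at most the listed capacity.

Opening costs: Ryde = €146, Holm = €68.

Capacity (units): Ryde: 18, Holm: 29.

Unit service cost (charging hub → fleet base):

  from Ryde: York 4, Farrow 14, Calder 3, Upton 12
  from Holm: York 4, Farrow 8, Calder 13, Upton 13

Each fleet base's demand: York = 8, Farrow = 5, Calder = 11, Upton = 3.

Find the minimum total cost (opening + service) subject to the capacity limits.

Minimum total cost: 322

Open {Holm}: York→Holm 4·8=32, Farrow→Holm 8·5=40, Calder→Holm 13·11=143, Upton→Holm 13·3=39.
Loads: Holm carries 27/29. Service 254; fixed 68; total 322.
Next best feasible plan costs 355.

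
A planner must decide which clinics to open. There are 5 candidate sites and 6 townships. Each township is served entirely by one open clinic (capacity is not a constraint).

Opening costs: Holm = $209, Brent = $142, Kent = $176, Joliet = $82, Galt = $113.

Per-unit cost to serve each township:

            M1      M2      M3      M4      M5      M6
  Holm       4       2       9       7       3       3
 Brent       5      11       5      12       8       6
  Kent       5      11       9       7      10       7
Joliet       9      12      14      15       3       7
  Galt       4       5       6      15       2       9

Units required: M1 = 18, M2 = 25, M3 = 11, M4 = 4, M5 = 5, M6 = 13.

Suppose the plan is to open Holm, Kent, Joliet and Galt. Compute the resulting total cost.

Each township is assigned to its cheapest site among the open ones.
{Holm, Kent, Joliet, Galt}: M1→Holm 4·18=72, M2→Holm 2·25=50, M3→Galt 6·11=66, M4→Holm 7·4=28, M5→Galt 2·5=10, M6→Holm 3·13=39. Service 265; fixed 580; total 845.

Total cost: 845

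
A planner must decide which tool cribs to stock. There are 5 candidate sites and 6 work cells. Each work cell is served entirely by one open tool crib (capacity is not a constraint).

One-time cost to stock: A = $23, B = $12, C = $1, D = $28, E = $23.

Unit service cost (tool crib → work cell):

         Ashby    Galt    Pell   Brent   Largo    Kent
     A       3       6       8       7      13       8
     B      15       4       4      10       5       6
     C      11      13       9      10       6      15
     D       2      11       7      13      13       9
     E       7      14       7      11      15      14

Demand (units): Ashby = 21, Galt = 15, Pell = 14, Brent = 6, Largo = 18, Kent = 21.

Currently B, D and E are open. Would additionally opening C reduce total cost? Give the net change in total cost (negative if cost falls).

Current service cost with {B, D, E}: 434.
Adding C: each work cell re-picks its cheapest; new service cost 434, saving 0.
Extra fixed cost: 1. Net change = 1 − 0 = 1.
(Totals: 497 → 498.)

No — net change +1 (cost rises by 1).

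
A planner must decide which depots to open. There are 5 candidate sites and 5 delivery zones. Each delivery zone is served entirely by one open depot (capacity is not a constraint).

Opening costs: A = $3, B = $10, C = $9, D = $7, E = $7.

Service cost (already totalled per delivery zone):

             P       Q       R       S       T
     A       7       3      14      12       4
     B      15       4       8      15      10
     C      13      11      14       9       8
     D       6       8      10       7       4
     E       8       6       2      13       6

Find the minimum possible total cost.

Minimum total cost: 38

For any fixed open set, each delivery zone goes to its cheapest open site; total = fixed + service.
{A, E}: P→A 7, Q→A 3, R→E 2, S→A 12, T→A 4. Service 28; fixed 10; total 38.
{A, D, E}: P→D 6, Q→A 3, R→E 2, S→D 7, T→A 4. Service 22; fixed 17; total 39.
{D, E}: service 25 + fixed 14 = 39
{A, B, C, D, E}: service 22 + fixed 36 = 58
No other subset beats 38.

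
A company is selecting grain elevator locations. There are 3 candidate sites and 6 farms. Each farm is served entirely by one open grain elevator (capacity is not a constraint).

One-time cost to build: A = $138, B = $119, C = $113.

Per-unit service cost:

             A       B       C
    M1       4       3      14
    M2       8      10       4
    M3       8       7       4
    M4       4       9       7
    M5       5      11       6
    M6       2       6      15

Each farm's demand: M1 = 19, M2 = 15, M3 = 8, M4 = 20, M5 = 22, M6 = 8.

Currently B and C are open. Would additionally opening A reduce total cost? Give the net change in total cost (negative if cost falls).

Current service cost with {B, C}: 469.
Adding A: each farm re-picks its cheapest; new service cost 355, saving 114.
Extra fixed cost: 138. Net change = 138 − 114 = 24.
(Totals: 701 → 725.)

No — net change +24 (cost rises by 24).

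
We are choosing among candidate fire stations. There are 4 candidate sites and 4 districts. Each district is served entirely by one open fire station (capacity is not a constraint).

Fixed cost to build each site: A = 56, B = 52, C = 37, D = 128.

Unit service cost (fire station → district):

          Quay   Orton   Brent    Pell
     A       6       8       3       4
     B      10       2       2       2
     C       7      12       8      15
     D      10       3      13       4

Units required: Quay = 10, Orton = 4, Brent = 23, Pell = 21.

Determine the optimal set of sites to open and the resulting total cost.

Open B only; minimum total cost 248.

For any fixed open set, each district goes to its cheapest open site; total = fixed + service.
{B}: Quay→B 10·10=100, Orton→B 2·4=8, Brent→B 2·23=46, Pell→B 2·21=42. Service 196; fixed 52; total 248.
{B, C}: Quay→C 7·10=70, Orton→B 2·4=8, Brent→B 2·23=46, Pell→B 2·21=42. Service 166; fixed 89; total 255.
{A, B}: service 156 + fixed 108 = 264
{A, B, C, D}: service 156 + fixed 273 = 429
No other subset beats 248.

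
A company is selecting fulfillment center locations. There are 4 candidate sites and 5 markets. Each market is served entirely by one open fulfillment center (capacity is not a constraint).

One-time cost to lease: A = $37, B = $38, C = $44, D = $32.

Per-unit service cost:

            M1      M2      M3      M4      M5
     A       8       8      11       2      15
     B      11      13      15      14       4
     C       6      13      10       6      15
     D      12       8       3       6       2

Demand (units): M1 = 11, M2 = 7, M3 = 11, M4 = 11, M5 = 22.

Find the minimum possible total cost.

Minimum total cost: 312

For any fixed open set, each market goes to its cheapest open site; total = fixed + service.
{A, D}: M1→A 8·11=88, M2→A 8·7=56, M3→D 3·11=33, M4→A 2·11=22, M5→D 2·22=44. Service 243; fixed 69; total 312.
{A, C, D}: M1→C 6·11=66, M2→A 8·7=56, M3→D 3·11=33, M4→A 2·11=22, M5→D 2·22=44. Service 221; fixed 113; total 334.
{C, D}: M1→C 6·11=66, M2→D 8·7=56, M3→D 3·11=33, M4→C 6·11=66, M5→D 2·22=44. Service 265; fixed 76; total 341.
{A, B, C, D}: M1→C 6·11=66, M2→A 8·7=56, M3→D 3·11=33, M4→A 2·11=22, M5→D 2·22=44. Service 221; fixed 151; total 372.
No other subset beats 312.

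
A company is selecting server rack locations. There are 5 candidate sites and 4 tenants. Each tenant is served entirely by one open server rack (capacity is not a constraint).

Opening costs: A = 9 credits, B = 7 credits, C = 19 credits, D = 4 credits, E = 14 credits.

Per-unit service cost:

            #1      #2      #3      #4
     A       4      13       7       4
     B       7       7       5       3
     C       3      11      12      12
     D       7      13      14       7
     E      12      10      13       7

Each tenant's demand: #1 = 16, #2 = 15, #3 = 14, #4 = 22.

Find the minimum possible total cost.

For any fixed open set, each tenant goes to its cheapest open site; total = fixed + service.
{B, C}: #1→C 3·16=48, #2→B 7·15=105, #3→B 5·14=70, #4→B 3·22=66. Service 289; fixed 26; total 315.
{B, C, D}: service 289 + fixed 30 = 319
{A, B}: service 305 + fixed 16 = 321
{A, B, C, D, E}: #1→C 3·16=48, #2→B 7·15=105, #3→B 5·14=70, #4→B 3·22=66. Service 289; fixed 53; total 342.
No other subset beats 315.

Minimum total cost: 315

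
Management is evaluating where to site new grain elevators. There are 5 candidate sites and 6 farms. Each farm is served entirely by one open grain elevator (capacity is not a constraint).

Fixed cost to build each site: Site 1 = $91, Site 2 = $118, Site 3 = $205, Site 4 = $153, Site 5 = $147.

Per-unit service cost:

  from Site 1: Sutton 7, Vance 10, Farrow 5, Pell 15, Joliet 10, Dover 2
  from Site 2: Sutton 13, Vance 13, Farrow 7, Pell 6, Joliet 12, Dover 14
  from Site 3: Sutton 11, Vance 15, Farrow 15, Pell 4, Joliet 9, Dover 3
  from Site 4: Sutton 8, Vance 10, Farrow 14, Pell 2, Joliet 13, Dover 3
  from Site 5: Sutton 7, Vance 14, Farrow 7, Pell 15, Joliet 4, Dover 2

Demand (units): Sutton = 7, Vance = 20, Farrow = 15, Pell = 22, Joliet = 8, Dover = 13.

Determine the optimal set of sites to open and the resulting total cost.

Open Site 1 and Site 4; minimum total cost 718.

For any fixed open set, each farm goes to its cheapest open site; total = fixed + service.
{Site 1, Site 4}: Sutton→Site 1 7·7=49, Vance→Site 1 10·20=200, Farrow→Site 1 5·15=75, Pell→Site 4 2·22=44, Joliet→Site 1 10·8=80, Dover→Site 1 2·13=26. Service 474; fixed 244; total 718.
{Site 4, Site 5}: service 456 + fixed 300 = 756
{Site 1, Site 2}: service 562 + fixed 209 = 771
{Site 1, Site 2, Site 3, Site 4, Site 5}: service 426 + fixed 714 = 1140
No other subset beats 718.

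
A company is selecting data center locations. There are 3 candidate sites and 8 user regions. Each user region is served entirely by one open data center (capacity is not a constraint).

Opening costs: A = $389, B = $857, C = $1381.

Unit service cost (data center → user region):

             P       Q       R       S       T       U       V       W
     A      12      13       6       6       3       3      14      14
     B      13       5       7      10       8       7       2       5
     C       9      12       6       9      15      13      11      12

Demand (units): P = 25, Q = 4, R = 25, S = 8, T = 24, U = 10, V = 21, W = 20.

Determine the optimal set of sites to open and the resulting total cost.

Open A only; minimum total cost 1615.

For any fixed open set, each user region goes to its cheapest open site; total = fixed + service.
{A}: P→A 12·25=300, Q→A 13·4=52, R→A 6·25=150, S→A 6·8=48, T→A 3·24=72, U→A 3·10=30, V→A 14·21=294, W→A 14·20=280. Service 1226; fixed 389; total 1615.
{B}: service 1004 + fixed 857 = 1861
{A, B}: service 762 + fixed 1246 = 2008
{A, B, C}: service 687 + fixed 2627 = 3314
No other subset beats 1615.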